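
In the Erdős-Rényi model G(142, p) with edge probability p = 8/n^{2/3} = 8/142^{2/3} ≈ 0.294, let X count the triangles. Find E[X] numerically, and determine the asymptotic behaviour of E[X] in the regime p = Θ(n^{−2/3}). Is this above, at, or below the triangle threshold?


Number of potential triangles: C(142, 3) = 467180.
Each occurs with probability p³ ≈ (0.294)³ ≈ 2.53918e-02.
By linearity: E[X] = C(142, 3)·p³ ≈ 467180 · 2.53918e-02 ≈ 11862.535.
Since α = 2/3 < 1, p = c/n^{2/3} ≫ 1/n is above the triangle threshold p ~ 1/n. Asymptotically E[X] ~ (c³/6)·n^{3(1−α)} = (8³/6)·n^{1} → ∞; triangles are abundant w.h.p.

E[X] ≈ 11862.535; in regime p = Θ(1/n^{2/3}) E[X] diverges (above the triangle threshold p ~ 1/n).


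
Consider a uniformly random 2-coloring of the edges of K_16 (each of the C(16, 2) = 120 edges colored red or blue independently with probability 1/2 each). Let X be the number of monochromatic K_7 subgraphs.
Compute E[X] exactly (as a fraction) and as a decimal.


Let X = Σ_S X_S over the C(16, 7) = 11440 subsets S of size 7, where X_S = 1 if the K_7 on S is monochromatic.
For a fixed S, the K_7 on S has C(7, 2) = 21 edges. P[all 21 edges red] = (1/2)^21, and likewise for blue, so P[monochromatic] = 2·(1/2)^21 = 2^{1 − 21} = 1/1048576.
By linearity of expectation: E[X] = C(16, 7) · 2^{1 − 21} = 11440 · 1/1048576 = 715/65536.
Numerically: E[X] ≈ 0.010910.

E[X] = C(16,7)·2^(1−C(7,2)) = 715/65536 ≈ 0.010910.


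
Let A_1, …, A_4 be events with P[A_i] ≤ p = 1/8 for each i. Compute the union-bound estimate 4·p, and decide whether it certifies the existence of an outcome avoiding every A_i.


Union bound: P[∪_{i=1}^{4} A_i] ≤ Σ_i P[A_i] ≤ 4·p = 4·(1/8) = 1/2.
Numerically: 1/2 ≈ 0.500.
Is 1/2 < 1? YES.
Since P[∪ A_i] ≤ 1/2 < 1, the complement has P[∩ A_i^c] ≥ 1 − 1/2 = 1/2 > 0, so some outcome avoids every A_i.

4·p = 1/2 ≈ 0.500; existence CERTIFIED by the union bound.


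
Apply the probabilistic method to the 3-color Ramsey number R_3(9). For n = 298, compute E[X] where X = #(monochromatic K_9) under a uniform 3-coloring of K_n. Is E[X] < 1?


E[X] = C(298, 9) · 3^{1 − 36} = 45207677551849890 · 3^{−35} = 45207677551849890/50031545098999707.
As a reduced fraction: E[X] = 15069225850616630/16677181699666569 ≈ 0.904.
Is E[X] < 1? YES.
Since E[X] < 1, there exists a 3-coloring of K_{298} with no monochromatic K_9; hence R_3(9) > 298.

E[X] = 15069225850616630/16677181699666569 ≈ 0.904; E[X] < 1, so R_3(9) > 298.


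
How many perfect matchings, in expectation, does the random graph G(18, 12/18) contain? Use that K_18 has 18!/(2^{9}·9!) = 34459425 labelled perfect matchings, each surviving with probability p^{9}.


K_18 has 18!/(2^{9}·9!) = 34459425 labelled perfect matchings.
For each such perfect matching H, let X_H = 1 if all 9 edges of H are present in G. Then P[X_H = 1] = p^{9} = (2/3)^{9} = 512/19683.
By linearity of expectation: E[X] = Σ_H E[X_H] = 34459425 · p^{9} = 34459425 · 512/19683 = 217817600/243.
Numerically: E[X] ≈ 8.96e+05.

E[X] = 34459425 · (2/3)^{9} = 217817600/243 ≈ 8.96e+05.


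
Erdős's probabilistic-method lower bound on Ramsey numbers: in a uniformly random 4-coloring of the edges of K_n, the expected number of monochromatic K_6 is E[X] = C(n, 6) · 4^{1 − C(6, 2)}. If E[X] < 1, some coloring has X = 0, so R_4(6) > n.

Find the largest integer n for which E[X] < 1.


We need C(n, 6) · 4^{1 − 15} < 1, i.e. C(n, 6) < 4^{15 − 1} = 268435456.
Check values of n near the boundary:
  n = 74: C(74, 6) = 185250786; 185250786 < 268435456? YES
  n = 75: C(75, 6) = 201359550; 201359550 < 268435456? YES
  n = 76: C(76, 6) = 218618940; 218618940 < 268435456? YES
  n = 77: C(77, 6) = 237093780; 237093780 < 268435456? YES
  n = 78: C(78, 6) = 256851595; 256851595 < 268435456? YES
  n = 79: C(79, 6) = 277962685; 277962685 < 268435456? NO
The largest n with C(n, 6) < 268435456 is n = 78 (where E[X] = 256851595/268435456 ≈ 0.956847). Hence R_4(6) > 78, i.e. R_4(6) ≥ 79.

Largest n = 78; hence R_4(6) > 78.


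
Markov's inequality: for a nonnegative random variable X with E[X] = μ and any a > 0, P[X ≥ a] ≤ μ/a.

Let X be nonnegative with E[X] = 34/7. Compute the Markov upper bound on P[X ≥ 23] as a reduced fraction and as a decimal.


μ = E[X] = 34/7, a = 23.
Markov: P[X ≥ 23] ≤ μ/a = (34/7)/23 = 34/161.
Numerically: ≈ 0.211180.
(Since a = 23 > μ = 4.857143, the bound 34/161 is < 1 and informative.)

P[X ≥ 23] ≤ 34/161 ≈ 0.211180.


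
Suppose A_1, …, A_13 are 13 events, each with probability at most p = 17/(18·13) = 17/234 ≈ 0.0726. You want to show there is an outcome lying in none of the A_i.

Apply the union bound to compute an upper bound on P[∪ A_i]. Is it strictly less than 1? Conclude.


Union bound: P[∪_{i=1}^{13} A_i] ≤ Σ_i P[A_i] ≤ 13·p = 13·(17/234) = 17/18.
Numerically: 17/18 ≈ 0.9444.
Is 17/18 < 1? YES.
Since P[∪ A_i] ≤ 17/18 < 1, the complement has P[∩ A_i^c] ≥ 1 − 17/18 = 1/18 > 0, so some outcome avoids every A_i.

13·p = 17/18 ≈ 0.9444; existence CERTIFIED by the union bound.


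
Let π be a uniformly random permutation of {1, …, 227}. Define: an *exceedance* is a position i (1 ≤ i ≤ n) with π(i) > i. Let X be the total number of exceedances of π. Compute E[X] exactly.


Write X = Σ_{i=1}^{227} X_i, where X_i = 1_{π(i) > i}.
For each fixed i, π(i) is uniform over {1, …, 227} (marginal of a uniform permutation), so P[π(i) > i] = (n − i)/n. Summing: Σ_{i=1}^{227} (n − i)/n = (0 + 1 + … + 226)/227 = 227(227 − 1)/(2·227) = (227 − 1)/2.
Hence E[X] = Σ_{i=1}^{227} (227 − i)/227 = 113 ≈ 113.0000.

E[X] = 113 = 113.0000.


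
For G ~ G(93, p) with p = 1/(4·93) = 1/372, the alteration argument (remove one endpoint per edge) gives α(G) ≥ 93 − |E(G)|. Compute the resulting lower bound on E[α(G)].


E[|E(G)|] = C(93, 2)·p = 4278 · (1/372) = 23/2.
E[α(G)] ≥ n − E[|E(G)|] = 93 − 23/2 = 163/2.
Numerically: ≈ 81.50000.
(This is only a lower bound; the true E[α(G)] may be larger.)

E[α(G)] ≥ 163/2 ≈ 81.50000.


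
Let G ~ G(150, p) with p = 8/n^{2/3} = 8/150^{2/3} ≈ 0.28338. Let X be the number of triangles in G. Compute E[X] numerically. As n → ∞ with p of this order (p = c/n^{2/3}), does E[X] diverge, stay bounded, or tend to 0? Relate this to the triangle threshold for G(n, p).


Number of potential triangles: C(150, 3) = 551300.
Each occurs with probability p³ ≈ (0.28338)³ ≈ 2.2755556e-02.
By linearity: E[X] = C(150, 3)·p³ ≈ 551300 · 2.2755556e-02 ≈ 12545.13778.
Since α = 2/3 < 1, p = c/n^{2/3} ≫ 1/n is above the triangle threshold p ~ 1/n. Asymptotically E[X] ~ (c³/6)·n^{3(1−α)} = (8³/6)·n^{1} → ∞; triangles are abundant w.h.p.

E[X] ≈ 12545.13778; in regime p = Θ(1/n^{2/3}) E[X] diverges (above the triangle threshold p ~ 1/n).


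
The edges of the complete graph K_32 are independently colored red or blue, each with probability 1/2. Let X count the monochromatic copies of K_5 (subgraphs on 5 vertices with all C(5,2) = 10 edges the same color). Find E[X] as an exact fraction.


Let X = Σ_S X_S over the C(32, 5) = 201376 subsets S of size 5, where X_S = 1 if the K_5 on S is monochromatic.
For a fixed S, the K_5 on S has C(5, 2) = 10 edges. P[all 10 edges red] = (1/2)^10, and likewise for blue, so P[monochromatic] = 2·(1/2)^10 = 2^{1 − 10} = 1/512.
Summing: E[X] = C(32, 5) · 2^{1 − 10} = 201376 · 1/512 = 6293/16.
Numerically: E[X] ≈ 393.312.

E[X] = C(32,5)·2^(1−C(5,2)) = 6293/16 ≈ 393.312.


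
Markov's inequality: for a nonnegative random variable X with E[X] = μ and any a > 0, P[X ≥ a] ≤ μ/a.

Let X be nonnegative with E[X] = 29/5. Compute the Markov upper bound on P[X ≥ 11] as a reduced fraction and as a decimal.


μ = E[X] = 29/5, a = 11.
Markov: P[X ≥ 11] ≤ μ/a = (29/5)/11 = 29/55.
Numerically: ≈ 0.5273.
(Since a = 11 > μ = 5.8000, the bound 29/55 is < 1 and informative.)

P[X ≥ 11] ≤ 29/55 ≈ 0.5273.


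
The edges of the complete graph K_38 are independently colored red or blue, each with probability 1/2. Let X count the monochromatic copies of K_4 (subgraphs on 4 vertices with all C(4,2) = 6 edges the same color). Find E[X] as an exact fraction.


Let X = Σ_S X_S over the C(38, 4) = 73815 subsets S of size 4, where X_S = 1 if the K_4 on S is monochromatic.
For a fixed S, the K_4 on S has C(4, 2) = 6 edges. P[all 6 edges red] = (1/2)^6, and likewise for blue, so P[monochromatic] = 2·(1/2)^6 = 2^{1 − 6} = 1/32.
Summing: E[X] = C(38, 4) · 2^{1 − 6} = 73815 · 1/32 = 73815/32.
Numerically: E[X] ≈ 2306.71875.

E[X] = C(38,4)·2^(1−C(4,2)) = 73815/32 ≈ 2306.71875.


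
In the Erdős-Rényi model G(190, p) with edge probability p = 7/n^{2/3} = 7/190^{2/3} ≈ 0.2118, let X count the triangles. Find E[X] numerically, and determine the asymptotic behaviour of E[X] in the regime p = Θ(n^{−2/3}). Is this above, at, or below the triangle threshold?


Number of potential triangles: C(190, 3) = 1125180.
Each occurs with probability p³ ≈ (0.2118)³ ≈ 9.501385e-03.
By linearity: E[X] = C(190, 3)·p³ ≈ 1125180 · 9.501385e-03 ≈ 10690.7684.
Since α = 2/3 < 1, p = c/n^{2/3} ≫ 1/n is above the triangle threshold p ~ 1/n. Asymptotically E[X] ~ (c³/6)·n^{3(1−α)} = (7³/6)·n^{1} → ∞; triangles are abundant w.h.p.

E[X] ≈ 10690.7684; in regime p = Θ(1/n^{2/3}) E[X] diverges (above the triangle threshold p ~ 1/n).


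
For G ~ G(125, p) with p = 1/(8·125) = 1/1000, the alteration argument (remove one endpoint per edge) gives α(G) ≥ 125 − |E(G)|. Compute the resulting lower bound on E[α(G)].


E[|E(G)|] = C(125, 2)·p = 7750 · (1/1000) = 31/4.
E[α(G)] ≥ n − E[|E(G)|] = 125 − 31/4 = 469/4.
Numerically: ≈ 117.250000.
(This is only a lower bound; the true E[α(G)] may be larger.)

E[α(G)] ≥ 469/4 ≈ 117.250000.


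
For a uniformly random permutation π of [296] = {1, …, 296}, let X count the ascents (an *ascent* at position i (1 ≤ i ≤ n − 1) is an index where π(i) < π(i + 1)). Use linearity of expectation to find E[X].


Write X = Σ X_I over i = 1, …, 295, with X_I the indicator of one ascent.
There are 295 indicators.
For each fixed i, the pair (π(i), π(i+1)) is a uniformly random ordered pair of distinct values from {1, …, 296}; by symmetry P[π(i) < π(i+1)] = 1/2.
By linearity: E[X] = 295 · (1/2) = (296 − 1) · (1/2) = 295/2 ≈ 147.500.

E[X] = 295/2 = 147.500.


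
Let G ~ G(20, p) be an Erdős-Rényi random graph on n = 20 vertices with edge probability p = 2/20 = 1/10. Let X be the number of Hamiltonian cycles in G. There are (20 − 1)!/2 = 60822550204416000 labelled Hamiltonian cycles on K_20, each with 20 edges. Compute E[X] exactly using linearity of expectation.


K_20 has (20 − 1)!/2 = 60822550204416000 labelled Hamiltonian cycles.
For each such Hamiltonian cycle H, let X_H = 1 if all 20 edges of H are present in G. Then P[X_H = 1] = p^{20} = (1/10)^{20} = 1/100000000000000000000.
By linearity of expectation: E[X] = Σ_H E[X_H] = 60822550204416000 · p^{20} = 60822550204416000 · 1/100000000000000000000 = 14849255421/24414062500000.
Numerically: E[X] ≈ 0.000608.

E[X] = 60822550204416000 · (1/10)^{20} = 14849255421/24414062500000 ≈ 0.000608.


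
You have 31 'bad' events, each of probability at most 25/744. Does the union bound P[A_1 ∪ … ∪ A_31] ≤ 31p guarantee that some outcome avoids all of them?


Union bound: P[∪_{i=1}^{31} A_i] ≤ Σ_i P[A_i] ≤ 31·p = 31·(25/744) = 25/24.
Numerically: 25/24 ≈ 1.0417.
Is 25/24 < 1? NO.
Since the bound 25/24 is ≥ 1, the union bound is uninformative here; it does NOT by itself certify existence.

31·p = 25/24 ≈ 1.0417; existence NOT certified by the union bound.


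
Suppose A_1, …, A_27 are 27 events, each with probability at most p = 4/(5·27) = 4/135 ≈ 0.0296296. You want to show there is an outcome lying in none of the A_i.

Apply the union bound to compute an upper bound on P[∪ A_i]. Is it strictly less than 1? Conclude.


Union bound: P[∪_{i=1}^{27} A_i] ≤ Σ_i P[A_i] ≤ 27·p = 27·(4/135) = 4/5.
Numerically: 4/5 ≈ 0.8000000.
Is 4/5 < 1? YES.
Since P[∪ A_i] ≤ 4/5 < 1, the complement has P[∩ A_i^c] ≥ 1 − 4/5 = 1/5 > 0, so some outcome avoids every A_i.

27·p = 4/5 ≈ 0.8000000; existence CERTIFIED by the union bound.


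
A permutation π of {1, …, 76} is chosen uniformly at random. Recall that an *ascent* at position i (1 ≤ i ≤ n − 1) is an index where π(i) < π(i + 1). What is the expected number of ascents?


Write X = Σ X_I over i = 1, …, 75, with X_I the indicator of one ascent.
There are 75 indicators.
For each fixed i, the pair (π(i), π(i+1)) is a uniformly random ordered pair of distinct values from {1, …, 76}; by symmetry P[π(i) < π(i+1)] = 1/2.
By linearity: E[X] = 75 · (1/2) = (76 − 1) · (1/2) = 75/2 ≈ 37.50000.

E[X] = 75/2 = 37.50000.


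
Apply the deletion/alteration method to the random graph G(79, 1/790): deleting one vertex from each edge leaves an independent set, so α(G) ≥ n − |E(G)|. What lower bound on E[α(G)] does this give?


E[|E(G)|] = C(79, 2)·p = 3081 · (1/790) = 39/10.
E[α(G)] ≥ n − E[|E(G)|] = 79 − 39/10 = 751/10.
Numerically: ≈ 75.100.
(This is only a lower bound; the true E[α(G)] may be larger.)

E[α(G)] ≥ 751/10 ≈ 75.100.


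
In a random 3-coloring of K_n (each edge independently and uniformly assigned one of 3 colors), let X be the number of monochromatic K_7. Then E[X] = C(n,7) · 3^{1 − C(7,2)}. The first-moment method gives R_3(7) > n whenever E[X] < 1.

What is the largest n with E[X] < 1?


We need C(n, 7) · 3^{1 − 21} < 1, i.e. C(n, 7) < 3^{21 − 1} = 3486784401.
Check values of n near the boundary:
  n = 80: C(80, 7) = 3176716400; 3176716400 < 3486784401? YES
  n = 81: C(81, 7) = 3477216600; 3477216600 < 3486784401? YES
  n = 82: C(82, 7) = 3801756816; 3801756816 < 3486784401? NO
  n = 83: C(83, 7) = 4151918628; 4151918628 < 3486784401? NO
  n = 84: C(84, 7) = 4529365776; 4529365776 < 3486784401? NO
The largest n with C(n, 7) < 3486784401 is n = 81 (where E[X] = 42928600/43046721 ≈ 0.99726). Hence R_3(7) > 81, i.e. R_3(7) ≥ 82.

Largest n = 81; hence R_3(7) > 81.


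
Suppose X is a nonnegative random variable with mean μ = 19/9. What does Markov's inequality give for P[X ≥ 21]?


μ = E[X] = 19/9, a = 21.
Markov: P[X ≥ 21] ≤ μ/a = (19/9)/21 = 19/189.
Numerically: ≈ 0.101.
(Since a = 21 > μ = 2.111, the bound 19/189 is < 1 and informative.)

P[X ≥ 21] ≤ 19/189 ≈ 0.101.


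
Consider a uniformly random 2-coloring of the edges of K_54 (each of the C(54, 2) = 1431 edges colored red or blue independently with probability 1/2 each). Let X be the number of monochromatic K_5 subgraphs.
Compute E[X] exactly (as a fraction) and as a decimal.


Let X = Σ_S X_S over the C(54, 5) = 3162510 subsets S of size 5, where X_S = 1 if the K_5 on S is monochromatic.
For a fixed S, the K_5 on S has C(5, 2) = 10 edges. P[all 10 edges red] = (1/2)^10, and likewise for blue, so P[monochromatic] = 2·(1/2)^10 = 2^{1 − 10} = 1/512.
By linearity: E[X] = C(54, 5) · 2^{1 − 10} = 3162510 · 1/512 = 1581255/256.
Numerically: E[X] ≈ 6176.777.

E[X] = C(54,5)·2^(1−C(5,2)) = 1581255/256 ≈ 6176.777.


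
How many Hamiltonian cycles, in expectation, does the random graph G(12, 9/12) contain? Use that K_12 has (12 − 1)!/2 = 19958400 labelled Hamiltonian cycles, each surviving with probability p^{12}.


K_12 has (12 − 1)!/2 = 19958400 labelled Hamiltonian cycles.
For each such Hamiltonian cycle H, let X_H = 1 if all 12 edges of H are present in G. Then P[X_H = 1] = p^{12} = (3/4)^{12} = 531441/16777216.
By linearity: E[X] = Σ_H E[X_H] = 19958400 · p^{12} = 19958400 · 531441/16777216 = 82864937925/131072.
Numerically: E[X] ≈ 6.32e+05.

E[X] = 19958400 · (3/4)^{12} = 82864937925/131072 ≈ 6.32e+05.


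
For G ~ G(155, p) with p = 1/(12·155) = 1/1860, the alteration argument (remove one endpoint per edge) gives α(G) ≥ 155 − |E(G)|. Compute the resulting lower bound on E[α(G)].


E[|E(G)|] = C(155, 2)·p = 11935 · (1/1860) = 77/12.
E[α(G)] ≥ n − E[|E(G)|] = 155 − 77/12 = 1783/12.
Numerically: ≈ 148.583333.
(This is only a lower bound; the true E[α(G)] may be larger.)

E[α(G)] ≥ 1783/12 ≈ 148.583333.


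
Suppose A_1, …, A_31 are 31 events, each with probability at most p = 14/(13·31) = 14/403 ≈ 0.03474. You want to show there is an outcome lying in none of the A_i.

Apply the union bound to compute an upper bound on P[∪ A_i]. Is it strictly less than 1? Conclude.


Union bound: P[∪_{i=1}^{31} A_i] ≤ Σ_i P[A_i] ≤ 31·p = 31·(14/403) = 14/13.
Numerically: 14/13 ≈ 1.07692.
Is 14/13 < 1? NO.
Since the bound 14/13 is ≥ 1, the union bound is uninformative here; it does NOT by itself certify existence.

31·p = 14/13 ≈ 1.07692; existence NOT certified by the union bound.


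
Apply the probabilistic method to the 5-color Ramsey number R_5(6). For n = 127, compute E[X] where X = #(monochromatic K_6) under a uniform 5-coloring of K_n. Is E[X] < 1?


E[X] = C(127, 6) · 5^{1 − 15} = 5169379425 · 5^{−14} = 5169379425/6103515625.
As a reduced fraction: E[X] = 206775177/244140625 ≈ 0.8469511.
Is E[X] < 1? YES.
Since E[X] < 1, there exists a 5-coloring of K_{127} with no monochromatic K_6; hence R_5(6) > 127.

E[X] = 206775177/244140625 ≈ 0.8469511; E[X] < 1, so R_5(6) > 127.


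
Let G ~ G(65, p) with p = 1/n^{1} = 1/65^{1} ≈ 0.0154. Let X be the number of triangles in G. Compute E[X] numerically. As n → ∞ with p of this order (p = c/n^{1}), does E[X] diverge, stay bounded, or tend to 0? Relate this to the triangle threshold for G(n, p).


Number of potential triangles: C(65, 3) = 43680.
Each occurs with probability p³ ≈ (0.0154)³ ≈ 3.64133e-06.
By linearity: E[X] = C(65, 3)·p³ ≈ 43680 · 3.64133e-06 ≈ 0.159.
Here α = 1, so p = 1/n is exactly at the triangle threshold p ~ 1/n. Asymptotically E[X] → c³/6 = 1³/6 = 1/6 ≈ 0.167, a bounded constant. In this regime the triangle count is asymptotically Poisson(c³/6).

E[X] ≈ 0.159; in regime p = Θ(1/n^{1}) E[X] stays bounded (at the triangle threshold p ~ 1/n).


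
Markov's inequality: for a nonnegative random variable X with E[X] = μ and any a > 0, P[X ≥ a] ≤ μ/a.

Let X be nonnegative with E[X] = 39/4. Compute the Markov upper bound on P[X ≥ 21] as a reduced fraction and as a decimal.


μ = E[X] = 39/4, a = 21.
Markov: P[X ≥ 21] ≤ μ/a = (39/4)/21 = 13/28.
Numerically: ≈ 0.4643.
(Since a = 21 > μ = 9.7500, the bound 13/28 is < 1 and informative.)

P[X ≥ 21] ≤ 13/28 ≈ 0.4643.


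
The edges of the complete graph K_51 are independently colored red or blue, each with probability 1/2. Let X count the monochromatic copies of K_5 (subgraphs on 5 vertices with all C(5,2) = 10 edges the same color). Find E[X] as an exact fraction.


Let X = Σ_S X_S over the C(51, 5) = 2349060 subsets S of size 5, where X_S = 1 if the K_5 on S is monochromatic.
For a fixed S, the K_5 on S has C(5, 2) = 10 edges. P[all 10 edges red] = (1/2)^10, and likewise for blue, so P[monochromatic] = 2·(1/2)^10 = 2^{1 − 10} = 1/512.
Summing: E[X] = C(51, 5) · 2^{1 − 10} = 2349060 · 1/512 = 587265/128.
Numerically: E[X] ≈ 4588.00781.

E[X] = C(51,5)·2^(1−C(5,2)) = 587265/128 ≈ 4588.00781.


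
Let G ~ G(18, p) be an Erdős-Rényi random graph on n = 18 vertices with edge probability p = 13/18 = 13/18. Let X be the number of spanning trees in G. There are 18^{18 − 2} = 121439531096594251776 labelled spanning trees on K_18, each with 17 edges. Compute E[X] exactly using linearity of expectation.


K_18 has 18^{18 − 2} = 121439531096594251776 labelled spanning trees.
For each such spanning tree H, let X_H = 1 if all 17 edges of H are present in G. Then P[X_H = 1] = p^{17} = (13/18)^{17} = 8650415919381337933/2185911559738696531968.
By linearity of expectation: E[X] = Σ_H E[X_H] = 121439531096594251776 · p^{17} = 121439531096594251776 · 8650415919381337933/2185911559738696531968 = 8650415919381337933/18.
Numerically: E[X] ≈ 4.81e+17.

E[X] = 121439531096594251776 · (13/18)^{17} = 8650415919381337933/18 ≈ 4.81e+17.


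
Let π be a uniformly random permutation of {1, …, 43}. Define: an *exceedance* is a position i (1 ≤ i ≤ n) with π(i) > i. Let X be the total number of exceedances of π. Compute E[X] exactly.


Write X = Σ_{i=1}^{43} X_i, where X_i = 1_{π(i) > i}.
For each fixed i, π(i) is uniform over {1, …, 43} (marginal of a uniform permutation), so P[π(i) > i] = (n − i)/n. Summing: Σ_{i=1}^{43} (n − i)/n = (0 + 1 + … + 42)/43 = 43(43 − 1)/(2·43) = (43 − 1)/2.
Hence E[X] = Σ_{i=1}^{43} (43 − i)/43 = 21 ≈ 21.000.

E[X] = 21 = 21.000.


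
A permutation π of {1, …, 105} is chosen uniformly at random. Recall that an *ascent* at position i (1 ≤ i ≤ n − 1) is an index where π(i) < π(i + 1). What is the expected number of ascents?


Write X = Σ X_I over i = 1, …, 104, with X_I the indicator of one ascent.
There are 104 indicators.
For each fixed i, the pair (π(i), π(i+1)) is a uniformly random ordered pair of distinct values from {1, …, 105}; by symmetry P[π(i) < π(i+1)] = 1/2.
By linearity: E[X] = 104 · (1/2) = (105 − 1) · (1/2) = 52 ≈ 52.00000.

E[X] = 52 = 52.00000.


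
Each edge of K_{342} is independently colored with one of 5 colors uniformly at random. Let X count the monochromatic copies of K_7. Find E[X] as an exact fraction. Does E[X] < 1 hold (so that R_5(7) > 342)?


E[X] = C(342, 7) · 5^{1 − 21} = 102073837467888 · 5^{−20} = 102073837467888/95367431640625.
As a reduced fraction: E[X] = 102073837467888/95367431640625 ≈ 1.0703218.
Is E[X] < 1? NO.
Since E[X] ≥ 1, the first-moment bound is inconclusive at n = 342; it does NOT by itself certify R_5(7) > 342.

E[X] = 102073837467888/95367431640625 ≈ 1.0703218; E[X] ≥ 1; first-moment method inconclusive here.


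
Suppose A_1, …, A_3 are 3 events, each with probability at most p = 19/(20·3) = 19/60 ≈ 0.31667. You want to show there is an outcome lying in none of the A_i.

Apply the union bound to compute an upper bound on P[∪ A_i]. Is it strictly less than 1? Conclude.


Union bound: P[∪_{i=1}^{3} A_i] ≤ Σ_i P[A_i] ≤ 3·p = 3·(19/60) = 19/20.
Numerically: 19/20 ≈ 0.95000.
Is 19/20 < 1? YES.
Since P[∪ A_i] ≤ 19/20 < 1, the complement has P[∩ A_i^c] ≥ 1 − 19/20 = 1/20 > 0, so some outcome avoids every A_i.

3·p = 19/20 ≈ 0.95000; existence CERTIFIED by the union bound.


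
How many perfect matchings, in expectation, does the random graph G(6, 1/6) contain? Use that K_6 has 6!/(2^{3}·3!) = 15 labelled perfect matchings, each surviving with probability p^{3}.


K_6 has 6!/(2^{3}·3!) = 15 labelled perfect matchings.
For each such perfect matching H, let X_H = 1 if all 3 edges of H are present in G. Then P[X_H = 1] = p^{3} = (1/6)^{3} = 1/216.
By linearity of expectation: E[X] = Σ_H E[X_H] = 15 · p^{3} = 15 · 1/216 = 5/72.
Numerically: E[X] ≈ 0.0694444.

E[X] = 15 · (1/6)^{3} = 5/72 ≈ 0.0694444.


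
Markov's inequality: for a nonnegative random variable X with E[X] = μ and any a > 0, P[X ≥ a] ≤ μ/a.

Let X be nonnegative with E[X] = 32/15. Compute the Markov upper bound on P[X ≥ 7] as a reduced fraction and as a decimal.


μ = E[X] = 32/15, a = 7.
Markov: P[X ≥ 7] ≤ μ/a = (32/15)/7 = 32/105.
Numerically: ≈ 0.305.
(Since a = 7 > μ = 2.133, the bound 32/105 is < 1 and informative.)

P[X ≥ 7] ≤ 32/105 ≈ 0.305.


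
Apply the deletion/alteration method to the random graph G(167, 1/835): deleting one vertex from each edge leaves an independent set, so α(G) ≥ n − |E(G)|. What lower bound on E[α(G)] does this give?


E[|E(G)|] = C(167, 2)·p = 13861 · (1/835) = 83/5.
E[α(G)] ≥ n − E[|E(G)|] = 167 − 83/5 = 752/5.
Numerically: ≈ 150.400000.
(This is only a lower bound; the true E[α(G)] may be larger.)

E[α(G)] ≥ 752/5 ≈ 150.400000.


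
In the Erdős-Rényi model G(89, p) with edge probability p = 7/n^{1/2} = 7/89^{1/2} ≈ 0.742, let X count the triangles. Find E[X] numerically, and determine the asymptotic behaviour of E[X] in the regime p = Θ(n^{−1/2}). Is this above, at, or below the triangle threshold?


Number of potential triangles: C(89, 3) = 113564.
Each occurs with probability p³ ≈ (0.742)³ ≈ 4.0851604e-01.
By linearity: E[X] = C(89, 3)·p³ ≈ 113564 · 4.0851604e-01 ≈ 46392.71521.
Since α = 1/2 < 1, p = c/n^{1/2} ≫ 1/n is above the triangle threshold p ~ 1/n. Asymptotically E[X] ~ (c³/6)·n^{3(1−α)} = (7³/6)·n^{1.5} → ∞; triangles are abundant w.h.p.

E[X] ≈ 46392.71521; in regime p = Θ(1/n^{1/2}) E[X] diverges (above the triangle threshold p ~ 1/n).


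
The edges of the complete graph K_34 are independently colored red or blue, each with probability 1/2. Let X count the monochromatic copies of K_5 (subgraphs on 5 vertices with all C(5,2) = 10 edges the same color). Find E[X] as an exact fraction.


Let X = Σ_S X_S over the C(34, 5) = 278256 subsets S of size 5, where X_S = 1 if the K_5 on S is monochromatic.
For a fixed S, the K_5 on S has C(5, 2) = 10 edges. P[all 10 edges red] = (1/2)^10, and likewise for blue, so P[monochromatic] = 2·(1/2)^10 = 2^{1 − 10} = 1/512.
By linearity of expectation: E[X] = C(34, 5) · 2^{1 − 10} = 278256 · 1/512 = 17391/32.
Numerically: E[X] ≈ 543.469.

E[X] = C(34,5)·2^(1−C(5,2)) = 17391/32 ≈ 543.469.


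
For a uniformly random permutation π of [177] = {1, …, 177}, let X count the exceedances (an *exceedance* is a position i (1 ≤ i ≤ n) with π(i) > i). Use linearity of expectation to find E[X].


Write X = Σ_{i=1}^{177} X_i, where X_i = 1_{π(i) > i}.
For each fixed i, π(i) is uniform over {1, …, 177} (marginal of a uniform permutation), so P[π(i) > i] = (n − i)/n. Summing: Σ_{i=1}^{177} (n − i)/n = (0 + 1 + … + 176)/177 = 177(177 − 1)/(2·177) = (177 − 1)/2.
Hence E[X] = Σ_{i=1}^{177} (177 − i)/177 = 88 ≈ 88.0000.

E[X] = 88 = 88.0000.


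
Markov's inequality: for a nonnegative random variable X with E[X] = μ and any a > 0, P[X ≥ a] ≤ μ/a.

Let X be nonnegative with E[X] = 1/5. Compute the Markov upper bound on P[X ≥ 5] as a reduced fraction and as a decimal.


μ = E[X] = 1/5, a = 5.
Markov: P[X ≥ 5] ≤ μ/a = (1/5)/5 = 1/25.
Numerically: ≈ 0.040000.
(Since a = 5 > μ = 0.200000, the bound 1/25 is < 1 and informative.)

P[X ≥ 5] ≤ 1/25 ≈ 0.040000.


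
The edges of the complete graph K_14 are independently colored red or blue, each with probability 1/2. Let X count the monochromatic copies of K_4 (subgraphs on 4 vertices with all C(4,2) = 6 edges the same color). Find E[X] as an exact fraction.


Let X = Σ_S X_S over the C(14, 4) = 1001 subsets S of size 4, where X_S = 1 if the K_4 on S is monochromatic.
For a fixed S, the K_4 on S has C(4, 2) = 6 edges. P[all 6 edges red] = (1/2)^6, and likewise for blue, so P[monochromatic] = 2·(1/2)^6 = 2^{1 − 6} = 1/32.
Summing: E[X] = C(14, 4) · 2^{1 − 6} = 1001 · 1/32 = 1001/32.
Numerically: E[X] ≈ 31.2812.

E[X] = C(14,4)·2^(1−C(4,2)) = 1001/32 ≈ 31.2812.


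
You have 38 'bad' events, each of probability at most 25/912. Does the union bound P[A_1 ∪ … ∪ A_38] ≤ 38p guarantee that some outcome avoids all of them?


Union bound: P[∪_{i=1}^{38} A_i] ≤ Σ_i P[A_i] ≤ 38·p = 38·(25/912) = 25/24.
Numerically: 25/24 ≈ 1.04167.
Is 25/24 < 1? NO.
Since the bound 25/24 is ≥ 1, the union bound is uninformative here; it does NOT by itself certify existence.

38·p = 25/24 ≈ 1.04167; existence NOT certified by the union bound.


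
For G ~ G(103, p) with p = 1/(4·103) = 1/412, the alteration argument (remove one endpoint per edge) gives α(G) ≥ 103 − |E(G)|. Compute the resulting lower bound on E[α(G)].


E[|E(G)|] = C(103, 2)·p = 5253 · (1/412) = 51/4.
E[α(G)] ≥ n − E[|E(G)|] = 103 − 51/4 = 361/4.
Numerically: ≈ 90.2500.
(This is only a lower bound; the true E[α(G)] may be larger.)

E[α(G)] ≥ 361/4 ≈ 90.2500.


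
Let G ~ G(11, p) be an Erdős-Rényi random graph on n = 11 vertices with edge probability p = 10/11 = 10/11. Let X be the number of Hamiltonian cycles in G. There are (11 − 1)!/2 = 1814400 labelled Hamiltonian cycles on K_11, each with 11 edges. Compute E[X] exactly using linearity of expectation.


K_11 has (11 − 1)!/2 = 1814400 labelled Hamiltonian cycles.
For each such Hamiltonian cycle H, let X_H = 1 if all 11 edges of H are present in G. Then P[X_H = 1] = p^{11} = (10/11)^{11} = 100000000000/285311670611.
By linearity: E[X] = Σ_H E[X_H] = 1814400 · p^{11} = 1814400 · 100000000000/285311670611 = 181440000000000000/285311670611.
Numerically: E[X] ≈ 6.359e+05.

E[X] = 1814400 · (10/11)^{11} = 181440000000000000/285311670611 ≈ 6.359e+05.


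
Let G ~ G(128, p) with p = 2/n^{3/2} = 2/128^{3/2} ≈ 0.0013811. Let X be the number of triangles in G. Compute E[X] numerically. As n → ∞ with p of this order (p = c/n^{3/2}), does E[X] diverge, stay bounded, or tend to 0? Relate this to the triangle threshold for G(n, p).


Number of potential triangles: C(128, 3) = 341376.
Each occurs with probability p³ ≈ (0.0013811)³ ≈ 2.6341780e-09.
By linearity: E[X] = C(128, 3)·p³ ≈ 341376 · 2.6341780e-09 ≈ 0.00090.
Since α = 3/2 > 1, p = c/n^{3/2} = o(1/n) is below the triangle threshold p ~ 1/n. Asymptotically E[X] ~ (c³/6)·n^{3(1−α)} = (2³/6)·n^{-1.5} → 0, so by Markov's inequality G has no triangles w.h.p.

E[X] ≈ 0.00090; in regime p = Θ(1/n^{3/2}) E[X] tends to 0 (below the triangle threshold p ~ 1/n).


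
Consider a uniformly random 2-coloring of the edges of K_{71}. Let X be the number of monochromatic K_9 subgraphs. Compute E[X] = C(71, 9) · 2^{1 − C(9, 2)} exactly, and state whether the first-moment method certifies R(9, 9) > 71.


E[X] = C(71, 9) · 2^{1 − 36} = 74473879480 · 2^{−35} = 74473879480/34359738368.
As a reduced fraction: E[X] = 9309234935/4294967296 ≈ 2.1675.
Is E[X] < 1? NO.
Since E[X] ≥ 1, the first-moment bound is inconclusive at n = 71; it does NOT by itself certify R(9, 9) > 71.

E[X] = 9309234935/4294967296 ≈ 2.1675; E[X] ≥ 1; first-moment method inconclusive here.


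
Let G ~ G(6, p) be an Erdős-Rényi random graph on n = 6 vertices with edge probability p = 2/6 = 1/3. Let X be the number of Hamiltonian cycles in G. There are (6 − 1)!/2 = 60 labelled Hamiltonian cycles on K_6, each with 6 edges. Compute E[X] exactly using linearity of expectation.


K_6 has (6 − 1)!/2 = 60 labelled Hamiltonian cycles.
For each such Hamiltonian cycle H, let X_H = 1 if all 6 edges of H are present in G. Then P[X_H = 1] = p^{6} = (1/3)^{6} = 1/729.
Summing the indicators: E[X] = Σ_H E[X_H] = 60 · p^{6} = 60 · 1/729 = 20/243.
Numerically: E[X] ≈ 0.082305.

E[X] = 60 · (1/3)^{6} = 20/243 ≈ 0.082305.


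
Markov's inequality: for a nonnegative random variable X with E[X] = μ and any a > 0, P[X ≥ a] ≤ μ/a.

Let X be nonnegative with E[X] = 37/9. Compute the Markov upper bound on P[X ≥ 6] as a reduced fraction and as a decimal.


μ = E[X] = 37/9, a = 6.
Markov: P[X ≥ 6] ≤ μ/a = (37/9)/6 = 37/54.
Numerically: ≈ 0.685.
(Since a = 6 > μ = 4.111, the bound 37/54 is < 1 and informative.)

P[X ≥ 6] ≤ 37/54 ≈ 0.685.


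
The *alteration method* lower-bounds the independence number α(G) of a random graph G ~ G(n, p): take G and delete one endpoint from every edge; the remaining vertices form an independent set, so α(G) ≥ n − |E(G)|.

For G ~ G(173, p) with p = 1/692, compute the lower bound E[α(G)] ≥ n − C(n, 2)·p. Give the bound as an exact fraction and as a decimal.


E[|E(G)|] = C(173, 2)·p = 14878 · (1/692) = 43/2.
E[α(G)] ≥ n − E[|E(G)|] = 173 − 43/2 = 303/2.
Numerically: ≈ 151.500000.
(This is only a lower bound; the true E[α(G)] may be larger.)

E[α(G)] ≥ 303/2 ≈ 151.500000.


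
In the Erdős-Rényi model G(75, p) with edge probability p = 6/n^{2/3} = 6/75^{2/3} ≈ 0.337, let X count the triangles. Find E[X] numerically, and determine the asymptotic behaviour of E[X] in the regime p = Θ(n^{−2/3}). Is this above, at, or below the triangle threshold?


Number of potential triangles: C(75, 3) = 67525.
Each occurs with probability p³ ≈ (0.337)³ ≈ 3.84000e-02.
By linearity: E[X] = C(75, 3)·p³ ≈ 67525 · 3.84000e-02 ≈ 2592.960.
Since α = 2/3 < 1, p = c/n^{2/3} ≫ 1/n is above the triangle threshold p ~ 1/n. Asymptotically E[X] ~ (c³/6)·n^{3(1−α)} = (6³/6)·n^{1} → ∞; triangles are abundant w.h.p.

E[X] ≈ 2592.960; in regime p = Θ(1/n^{2/3}) E[X] diverges (above the triangle threshold p ~ 1/n).


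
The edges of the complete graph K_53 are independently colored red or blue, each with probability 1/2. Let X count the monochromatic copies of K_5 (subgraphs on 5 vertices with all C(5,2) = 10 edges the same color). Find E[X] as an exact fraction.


Let X = Σ_S X_S over the C(53, 5) = 2869685 subsets S of size 5, where X_S = 1 if the K_5 on S is monochromatic.
For a fixed S, the K_5 on S has C(5, 2) = 10 edges. P[all 10 edges red] = (1/2)^10, and likewise for blue, so P[monochromatic] = 2·(1/2)^10 = 2^{1 − 10} = 1/512.
Summing: E[X] = C(53, 5) · 2^{1 − 10} = 2869685 · 1/512 = 2869685/512.
Numerically: E[X] ≈ 5604.85352.

E[X] = C(53,5)·2^(1−C(5,2)) = 2869685/512 ≈ 5604.85352.


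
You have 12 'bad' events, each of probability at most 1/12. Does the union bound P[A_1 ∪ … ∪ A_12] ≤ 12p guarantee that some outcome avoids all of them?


Union bound: P[∪_{i=1}^{12} A_i] ≤ Σ_i P[A_i] ≤ 12·p = 12·(1/12) = 1.
Numerically: 1 ≈ 1.000000.
Is 1 < 1? NO.
Since the bound 1 is ≥ 1, the union bound is uninformative here; it does NOT by itself certify existence.

12·p = 1 ≈ 1.000000; existence NOT certified by the union bound.


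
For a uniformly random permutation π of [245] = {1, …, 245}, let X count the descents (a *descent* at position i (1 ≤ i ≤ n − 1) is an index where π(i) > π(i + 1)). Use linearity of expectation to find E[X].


Write X = Σ X_I over i = 1, …, 244, with X_I the indicator of one descent.
There are 244 indicators.
For each fixed i, the pair (π(i), π(i+1)) is a uniformly random ordered pair of distinct values from {1, …, 245}; by symmetry P[π(i) > π(i+1)] = 1/2.
By linearity: E[X] = 244 · (1/2) = (245 − 1) · (1/2) = 122 ≈ 122.00000.

E[X] = 122 = 122.00000.


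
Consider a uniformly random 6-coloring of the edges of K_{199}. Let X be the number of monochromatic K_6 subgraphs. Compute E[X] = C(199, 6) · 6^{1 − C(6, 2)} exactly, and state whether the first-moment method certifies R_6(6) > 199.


E[X] = C(199, 6) · 6^{1 − 15} = 79936367511 · 6^{−14} = 79936367511/78364164096.
As a reduced fraction: E[X] = 26645455837/26121388032 ≈ 1.02006.
Is E[X] < 1? NO.
Since E[X] ≥ 1, the first-moment bound is inconclusive at n = 199; it does NOT by itself certify R_6(6) > 199.

E[X] = 26645455837/26121388032 ≈ 1.02006; E[X] ≥ 1; first-moment method inconclusive here.


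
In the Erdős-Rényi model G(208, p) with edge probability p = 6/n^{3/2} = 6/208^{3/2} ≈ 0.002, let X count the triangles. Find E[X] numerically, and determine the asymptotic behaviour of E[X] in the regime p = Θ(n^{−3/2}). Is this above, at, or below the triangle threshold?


Number of potential triangles: C(208, 3) = 1478256.
Each occurs with probability p³ ≈ (0.002)³ ≈ 8.001451e-09.
By linearity: E[X] = C(208, 3)·p³ ≈ 1478256 · 8.001451e-09 ≈ 0.0118.
Since α = 3/2 > 1, p = c/n^{3/2} = o(1/n) is below the triangle threshold p ~ 1/n. Asymptotically E[X] ~ (c³/6)·n^{3(1−α)} = (6³/6)·n^{-1.5} → 0, so by Markov's inequality G has no triangles w.h.p.

E[X] ≈ 0.0118; in regime p = Θ(1/n^{3/2}) E[X] tends to 0 (below the triangle threshold p ~ 1/n).


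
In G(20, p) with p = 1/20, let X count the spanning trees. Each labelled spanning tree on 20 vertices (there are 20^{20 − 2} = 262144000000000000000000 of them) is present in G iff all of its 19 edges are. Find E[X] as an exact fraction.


K_20 has 20^{20 − 2} = 262144000000000000000000 labelled spanning trees.
For each such spanning tree H, let X_H = 1 if all 19 edges of H are present in G. Then P[X_H = 1] = p^{19} = (1/20)^{19} = 1/5242880000000000000000000.
Summing the indicators: E[X] = Σ_H E[X_H] = 262144000000000000000000 · p^{19} = 262144000000000000000000 · 1/5242880000000000000000000 = 1/20.
Numerically: E[X] ≈ 0.05.

E[X] = 262144000000000000000000 · (1/20)^{19} = 1/20 ≈ 0.05.


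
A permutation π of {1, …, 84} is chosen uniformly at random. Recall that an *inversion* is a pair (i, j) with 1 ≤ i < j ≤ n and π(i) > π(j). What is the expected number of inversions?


Write X = Σ X_I over the C(84, 2) = 3486 pairs i < j, with X_I the indicator of one inversion.
There are 3486 indicators.
For each fixed pair i < j, the values π(i) and π(j) are two distinct elements of {1, …, 84} in uniformly random order; by symmetry P[π(i) > π(j)] = 1/2.
By linearity: E[X] = 3486 · (1/2) = C(84, 2) · (1/2) = 3486/2 = 1743 ≈ 1743.000000.

E[X] = 1743 = 1743.000000.


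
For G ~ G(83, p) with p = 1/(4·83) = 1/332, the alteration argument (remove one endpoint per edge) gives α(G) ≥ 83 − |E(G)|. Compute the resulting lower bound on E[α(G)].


E[|E(G)|] = C(83, 2)·p = 3403 · (1/332) = 41/4.
E[α(G)] ≥ n − E[|E(G)|] = 83 − 41/4 = 291/4.
Numerically: ≈ 72.750000.
(This is only a lower bound; the true E[α(G)] may be larger.)

E[α(G)] ≥ 291/4 ≈ 72.750000.


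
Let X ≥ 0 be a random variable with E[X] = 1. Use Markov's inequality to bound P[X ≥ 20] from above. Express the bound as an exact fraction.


μ = E[X] = 1, a = 20.
Markov: P[X ≥ 20] ≤ μ/a = (1)/20 = 1/20.
Numerically: ≈ 0.0500.
(Since a = 20 > μ = 1.0000, the bound 1/20 is < 1 and informative.)

P[X ≥ 20] ≤ 1/20 ≈ 0.0500.


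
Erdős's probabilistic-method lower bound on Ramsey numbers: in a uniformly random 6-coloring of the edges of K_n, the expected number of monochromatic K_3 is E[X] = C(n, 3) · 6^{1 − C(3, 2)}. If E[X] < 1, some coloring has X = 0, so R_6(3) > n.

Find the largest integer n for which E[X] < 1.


We need C(n, 3) · 6^{1 − 3} < 1, i.e. C(n, 3) < 6^{3 − 1} = 36.
Check values of n near the boundary:
  n = 6: C(6, 3) = 20; 20 < 36? YES
  n = 7: C(7, 3) = 35; 35 < 36? YES
  n = 8: C(8, 3) = 56; 56 < 36? NO
  n = 9: C(9, 3) = 84; 84 < 36? NO
The largest n with C(n, 3) < 36 is n = 7 (where E[X] = 35/36 ≈ 0.97222). Hence R_6(3) > 7, i.e. R_6(3) ≥ 8.

Largest n = 7; hence R_6(3) > 7.


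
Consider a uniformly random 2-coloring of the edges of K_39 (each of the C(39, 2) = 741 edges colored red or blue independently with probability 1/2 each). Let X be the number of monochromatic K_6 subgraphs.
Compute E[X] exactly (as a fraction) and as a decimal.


Let X = Σ_S X_S over the C(39, 6) = 3262623 subsets S of size 6, where X_S = 1 if the K_6 on S is monochromatic.
For a fixed S, the K_6 on S has C(6, 2) = 15 edges. P[all 15 edges red] = (1/2)^15, and likewise for blue, so P[monochromatic] = 2·(1/2)^15 = 2^{1 − 15} = 1/16384.
By linearity: E[X] = C(39, 6) · 2^{1 − 15} = 3262623 · 1/16384 = 3262623/16384.
Numerically: E[X] ≈ 199.135.

E[X] = C(39,6)·2^(1−C(6,2)) = 3262623/16384 ≈ 199.135.


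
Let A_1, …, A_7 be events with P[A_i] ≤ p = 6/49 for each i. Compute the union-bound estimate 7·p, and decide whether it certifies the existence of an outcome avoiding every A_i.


Union bound: P[∪_{i=1}^{7} A_i] ≤ Σ_i P[A_i] ≤ 7·p = 7·(6/49) = 6/7.
Numerically: 6/7 ≈ 0.857143.
Is 6/7 < 1? YES.
Since P[∪ A_i] ≤ 6/7 < 1, the complement has P[∩ A_i^c] ≥ 1 − 6/7 = 1/7 > 0, so some outcome avoids every A_i.

7·p = 6/7 ≈ 0.857143; existence CERTIFIED by the union bound.


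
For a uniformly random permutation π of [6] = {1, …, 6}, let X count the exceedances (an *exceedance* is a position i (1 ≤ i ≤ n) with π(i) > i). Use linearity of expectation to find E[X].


Write X = Σ_{i=1}^{6} X_i, where X_i = 1_{π(i) > i}.
For each fixed i, π(i) is uniform over {1, …, 6} (marginal of a uniform permutation), so P[π(i) > i] = (n − i)/n. Summing: Σ_{i=1}^{6} (n − i)/n = (0 + 1 + … + 5)/6 = 6(6 − 1)/(2·6) = (6 − 1)/2.
Hence E[X] = Σ_{i=1}^{6} (6 − i)/6 = 5/2 ≈ 2.500000.

E[X] = 5/2 = 2.500000.
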